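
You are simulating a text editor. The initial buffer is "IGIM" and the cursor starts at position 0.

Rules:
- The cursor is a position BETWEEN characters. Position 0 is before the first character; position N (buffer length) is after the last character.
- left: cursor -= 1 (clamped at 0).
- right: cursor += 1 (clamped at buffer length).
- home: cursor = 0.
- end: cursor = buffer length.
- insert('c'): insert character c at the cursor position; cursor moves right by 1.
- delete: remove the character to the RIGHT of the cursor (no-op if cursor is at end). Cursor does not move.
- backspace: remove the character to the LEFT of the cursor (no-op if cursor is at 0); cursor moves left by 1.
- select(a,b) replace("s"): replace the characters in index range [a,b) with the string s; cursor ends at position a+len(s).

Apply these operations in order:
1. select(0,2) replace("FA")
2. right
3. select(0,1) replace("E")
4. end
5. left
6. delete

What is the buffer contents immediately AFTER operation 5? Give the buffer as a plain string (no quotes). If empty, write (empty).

After op 1 (select(0,2) replace("FA")): buf='FAIM' cursor=2
After op 2 (right): buf='FAIM' cursor=3
After op 3 (select(0,1) replace("E")): buf='EAIM' cursor=1
After op 4 (end): buf='EAIM' cursor=4
After op 5 (left): buf='EAIM' cursor=3

Answer: EAIM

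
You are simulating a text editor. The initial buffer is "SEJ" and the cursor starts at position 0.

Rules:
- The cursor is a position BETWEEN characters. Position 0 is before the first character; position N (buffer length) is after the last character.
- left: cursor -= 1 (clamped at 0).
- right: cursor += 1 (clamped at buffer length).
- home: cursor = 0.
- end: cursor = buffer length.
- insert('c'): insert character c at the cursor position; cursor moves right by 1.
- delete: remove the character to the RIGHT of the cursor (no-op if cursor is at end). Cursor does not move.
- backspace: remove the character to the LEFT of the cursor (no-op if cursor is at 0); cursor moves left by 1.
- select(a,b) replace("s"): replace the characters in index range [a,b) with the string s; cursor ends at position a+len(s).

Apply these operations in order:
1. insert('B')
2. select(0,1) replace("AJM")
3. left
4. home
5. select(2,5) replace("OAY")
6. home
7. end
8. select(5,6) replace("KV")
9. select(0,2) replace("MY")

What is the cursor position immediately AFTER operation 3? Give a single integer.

Answer: 2

Derivation:
After op 1 (insert('B')): buf='BSEJ' cursor=1
After op 2 (select(0,1) replace("AJM")): buf='AJMSEJ' cursor=3
After op 3 (left): buf='AJMSEJ' cursor=2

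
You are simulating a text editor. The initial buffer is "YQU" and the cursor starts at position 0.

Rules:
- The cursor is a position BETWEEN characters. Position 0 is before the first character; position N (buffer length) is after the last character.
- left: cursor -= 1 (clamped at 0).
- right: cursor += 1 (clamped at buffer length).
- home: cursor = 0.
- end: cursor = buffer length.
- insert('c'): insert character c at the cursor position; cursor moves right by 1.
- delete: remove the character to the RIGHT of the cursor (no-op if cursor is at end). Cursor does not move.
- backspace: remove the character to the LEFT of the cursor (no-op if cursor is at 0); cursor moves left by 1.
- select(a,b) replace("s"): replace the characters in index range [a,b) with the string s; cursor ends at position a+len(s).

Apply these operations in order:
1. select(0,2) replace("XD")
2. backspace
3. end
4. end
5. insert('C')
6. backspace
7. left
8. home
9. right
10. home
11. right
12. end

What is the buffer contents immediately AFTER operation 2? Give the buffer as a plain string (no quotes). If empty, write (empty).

After op 1 (select(0,2) replace("XD")): buf='XDU' cursor=2
After op 2 (backspace): buf='XU' cursor=1

Answer: XU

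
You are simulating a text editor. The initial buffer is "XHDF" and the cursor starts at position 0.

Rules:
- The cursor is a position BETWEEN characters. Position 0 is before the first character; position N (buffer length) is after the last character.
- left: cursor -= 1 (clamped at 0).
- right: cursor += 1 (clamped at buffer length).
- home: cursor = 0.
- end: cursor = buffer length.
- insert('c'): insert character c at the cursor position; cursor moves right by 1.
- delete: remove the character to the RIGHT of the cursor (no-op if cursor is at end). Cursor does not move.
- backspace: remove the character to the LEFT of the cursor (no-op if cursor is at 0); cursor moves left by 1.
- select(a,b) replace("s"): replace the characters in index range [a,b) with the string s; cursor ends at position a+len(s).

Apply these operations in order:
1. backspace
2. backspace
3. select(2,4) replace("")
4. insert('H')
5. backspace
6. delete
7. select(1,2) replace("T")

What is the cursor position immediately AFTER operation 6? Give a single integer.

Answer: 2

Derivation:
After op 1 (backspace): buf='XHDF' cursor=0
After op 2 (backspace): buf='XHDF' cursor=0
After op 3 (select(2,4) replace("")): buf='XH' cursor=2
After op 4 (insert('H')): buf='XHH' cursor=3
After op 5 (backspace): buf='XH' cursor=2
After op 6 (delete): buf='XH' cursor=2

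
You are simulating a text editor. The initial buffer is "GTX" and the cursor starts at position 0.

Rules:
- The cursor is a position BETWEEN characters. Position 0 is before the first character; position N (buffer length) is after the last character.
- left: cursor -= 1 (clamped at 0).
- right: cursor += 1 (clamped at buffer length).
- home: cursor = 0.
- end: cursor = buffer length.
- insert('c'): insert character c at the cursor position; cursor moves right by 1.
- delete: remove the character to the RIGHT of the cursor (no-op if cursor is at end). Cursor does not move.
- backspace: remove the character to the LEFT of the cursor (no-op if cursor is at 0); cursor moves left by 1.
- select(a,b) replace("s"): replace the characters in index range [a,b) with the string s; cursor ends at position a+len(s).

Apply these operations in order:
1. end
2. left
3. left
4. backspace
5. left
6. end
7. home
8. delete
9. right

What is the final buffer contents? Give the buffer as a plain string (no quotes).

Answer: X

Derivation:
After op 1 (end): buf='GTX' cursor=3
After op 2 (left): buf='GTX' cursor=2
After op 3 (left): buf='GTX' cursor=1
After op 4 (backspace): buf='TX' cursor=0
After op 5 (left): buf='TX' cursor=0
After op 6 (end): buf='TX' cursor=2
After op 7 (home): buf='TX' cursor=0
After op 8 (delete): buf='X' cursor=0
After op 9 (right): buf='X' cursor=1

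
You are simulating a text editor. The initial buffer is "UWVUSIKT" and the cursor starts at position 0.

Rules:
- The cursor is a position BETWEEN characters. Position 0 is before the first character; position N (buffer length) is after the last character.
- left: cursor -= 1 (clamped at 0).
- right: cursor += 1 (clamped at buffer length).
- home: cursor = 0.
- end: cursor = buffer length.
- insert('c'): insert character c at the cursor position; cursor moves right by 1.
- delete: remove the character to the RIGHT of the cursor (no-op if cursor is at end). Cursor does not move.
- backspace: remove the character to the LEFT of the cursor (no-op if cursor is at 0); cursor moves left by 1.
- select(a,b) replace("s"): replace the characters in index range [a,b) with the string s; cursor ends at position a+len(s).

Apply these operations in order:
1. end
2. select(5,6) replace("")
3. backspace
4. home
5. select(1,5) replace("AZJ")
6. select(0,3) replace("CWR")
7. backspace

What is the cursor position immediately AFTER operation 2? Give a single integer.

After op 1 (end): buf='UWVUSIKT' cursor=8
After op 2 (select(5,6) replace("")): buf='UWVUSKT' cursor=5

Answer: 5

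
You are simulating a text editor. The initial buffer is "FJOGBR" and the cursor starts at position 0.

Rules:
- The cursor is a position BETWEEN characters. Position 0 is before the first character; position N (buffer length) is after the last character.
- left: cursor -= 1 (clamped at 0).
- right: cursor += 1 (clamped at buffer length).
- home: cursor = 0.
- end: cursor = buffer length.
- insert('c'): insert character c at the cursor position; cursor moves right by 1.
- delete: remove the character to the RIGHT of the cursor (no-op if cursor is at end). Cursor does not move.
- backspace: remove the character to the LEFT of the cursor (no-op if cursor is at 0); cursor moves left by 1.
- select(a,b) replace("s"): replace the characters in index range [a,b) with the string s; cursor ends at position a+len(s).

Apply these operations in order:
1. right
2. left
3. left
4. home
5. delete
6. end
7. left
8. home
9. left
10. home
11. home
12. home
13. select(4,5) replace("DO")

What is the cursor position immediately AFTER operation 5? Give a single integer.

Answer: 0

Derivation:
After op 1 (right): buf='FJOGBR' cursor=1
After op 2 (left): buf='FJOGBR' cursor=0
After op 3 (left): buf='FJOGBR' cursor=0
After op 4 (home): buf='FJOGBR' cursor=0
After op 5 (delete): buf='JOGBR' cursor=0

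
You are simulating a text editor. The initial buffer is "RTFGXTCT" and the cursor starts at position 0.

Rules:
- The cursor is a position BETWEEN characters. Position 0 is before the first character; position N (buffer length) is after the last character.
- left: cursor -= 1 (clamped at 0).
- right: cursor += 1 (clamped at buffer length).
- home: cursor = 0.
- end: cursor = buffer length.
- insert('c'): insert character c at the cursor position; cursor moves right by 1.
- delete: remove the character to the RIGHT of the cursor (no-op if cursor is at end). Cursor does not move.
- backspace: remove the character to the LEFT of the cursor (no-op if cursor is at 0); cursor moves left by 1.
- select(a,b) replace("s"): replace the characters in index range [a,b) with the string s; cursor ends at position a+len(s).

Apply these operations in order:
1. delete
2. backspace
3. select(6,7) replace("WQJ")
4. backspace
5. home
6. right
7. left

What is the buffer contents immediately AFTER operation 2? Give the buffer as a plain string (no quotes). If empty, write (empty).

After op 1 (delete): buf='TFGXTCT' cursor=0
After op 2 (backspace): buf='TFGXTCT' cursor=0

Answer: TFGXTCT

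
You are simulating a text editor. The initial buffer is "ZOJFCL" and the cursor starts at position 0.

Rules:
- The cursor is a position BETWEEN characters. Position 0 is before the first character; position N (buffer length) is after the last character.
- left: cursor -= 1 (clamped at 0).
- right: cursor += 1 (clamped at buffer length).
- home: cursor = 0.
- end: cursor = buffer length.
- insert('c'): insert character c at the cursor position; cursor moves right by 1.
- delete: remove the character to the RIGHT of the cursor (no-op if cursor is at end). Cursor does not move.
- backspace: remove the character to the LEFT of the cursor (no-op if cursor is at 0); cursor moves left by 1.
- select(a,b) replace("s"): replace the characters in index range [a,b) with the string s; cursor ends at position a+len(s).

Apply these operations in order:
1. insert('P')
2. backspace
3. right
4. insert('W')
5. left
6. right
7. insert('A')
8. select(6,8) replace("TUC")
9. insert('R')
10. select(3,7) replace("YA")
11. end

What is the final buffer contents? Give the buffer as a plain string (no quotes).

After op 1 (insert('P')): buf='PZOJFCL' cursor=1
After op 2 (backspace): buf='ZOJFCL' cursor=0
After op 3 (right): buf='ZOJFCL' cursor=1
After op 4 (insert('W')): buf='ZWOJFCL' cursor=2
After op 5 (left): buf='ZWOJFCL' cursor=1
After op 6 (right): buf='ZWOJFCL' cursor=2
After op 7 (insert('A')): buf='ZWAOJFCL' cursor=3
After op 8 (select(6,8) replace("TUC")): buf='ZWAOJFTUC' cursor=9
After op 9 (insert('R')): buf='ZWAOJFTUCR' cursor=10
After op 10 (select(3,7) replace("YA")): buf='ZWAYAUCR' cursor=5
After op 11 (end): buf='ZWAYAUCR' cursor=8

Answer: ZWAYAUCR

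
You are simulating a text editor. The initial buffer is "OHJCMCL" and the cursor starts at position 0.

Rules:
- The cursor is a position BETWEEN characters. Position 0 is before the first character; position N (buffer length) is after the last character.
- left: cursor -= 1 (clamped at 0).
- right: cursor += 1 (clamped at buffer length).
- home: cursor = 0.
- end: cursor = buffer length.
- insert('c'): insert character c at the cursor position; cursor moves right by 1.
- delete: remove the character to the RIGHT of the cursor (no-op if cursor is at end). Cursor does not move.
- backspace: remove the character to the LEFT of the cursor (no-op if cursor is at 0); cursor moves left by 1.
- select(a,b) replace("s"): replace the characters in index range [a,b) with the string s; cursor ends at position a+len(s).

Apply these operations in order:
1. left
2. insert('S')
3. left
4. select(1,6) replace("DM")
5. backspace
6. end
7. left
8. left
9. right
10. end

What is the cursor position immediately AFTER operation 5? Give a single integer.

After op 1 (left): buf='OHJCMCL' cursor=0
After op 2 (insert('S')): buf='SOHJCMCL' cursor=1
After op 3 (left): buf='SOHJCMCL' cursor=0
After op 4 (select(1,6) replace("DM")): buf='SDMCL' cursor=3
After op 5 (backspace): buf='SDCL' cursor=2

Answer: 2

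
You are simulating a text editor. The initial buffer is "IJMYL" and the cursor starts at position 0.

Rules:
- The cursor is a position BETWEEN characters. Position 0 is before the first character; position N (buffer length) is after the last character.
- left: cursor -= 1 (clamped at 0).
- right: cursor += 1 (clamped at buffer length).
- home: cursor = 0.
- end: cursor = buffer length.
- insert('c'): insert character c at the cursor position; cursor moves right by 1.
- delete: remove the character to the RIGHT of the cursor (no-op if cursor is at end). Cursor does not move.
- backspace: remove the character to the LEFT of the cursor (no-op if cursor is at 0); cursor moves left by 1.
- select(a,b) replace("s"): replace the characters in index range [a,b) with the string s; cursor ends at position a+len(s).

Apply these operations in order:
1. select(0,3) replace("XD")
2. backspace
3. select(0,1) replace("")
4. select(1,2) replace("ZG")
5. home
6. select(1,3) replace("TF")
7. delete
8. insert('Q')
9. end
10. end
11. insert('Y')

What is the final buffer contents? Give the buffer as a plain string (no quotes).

After op 1 (select(0,3) replace("XD")): buf='XDYL' cursor=2
After op 2 (backspace): buf='XYL' cursor=1
After op 3 (select(0,1) replace("")): buf='YL' cursor=0
After op 4 (select(1,2) replace("ZG")): buf='YZG' cursor=3
After op 5 (home): buf='YZG' cursor=0
After op 6 (select(1,3) replace("TF")): buf='YTF' cursor=3
After op 7 (delete): buf='YTF' cursor=3
After op 8 (insert('Q')): buf='YTFQ' cursor=4
After op 9 (end): buf='YTFQ' cursor=4
After op 10 (end): buf='YTFQ' cursor=4
After op 11 (insert('Y')): buf='YTFQY' cursor=5

Answer: YTFQY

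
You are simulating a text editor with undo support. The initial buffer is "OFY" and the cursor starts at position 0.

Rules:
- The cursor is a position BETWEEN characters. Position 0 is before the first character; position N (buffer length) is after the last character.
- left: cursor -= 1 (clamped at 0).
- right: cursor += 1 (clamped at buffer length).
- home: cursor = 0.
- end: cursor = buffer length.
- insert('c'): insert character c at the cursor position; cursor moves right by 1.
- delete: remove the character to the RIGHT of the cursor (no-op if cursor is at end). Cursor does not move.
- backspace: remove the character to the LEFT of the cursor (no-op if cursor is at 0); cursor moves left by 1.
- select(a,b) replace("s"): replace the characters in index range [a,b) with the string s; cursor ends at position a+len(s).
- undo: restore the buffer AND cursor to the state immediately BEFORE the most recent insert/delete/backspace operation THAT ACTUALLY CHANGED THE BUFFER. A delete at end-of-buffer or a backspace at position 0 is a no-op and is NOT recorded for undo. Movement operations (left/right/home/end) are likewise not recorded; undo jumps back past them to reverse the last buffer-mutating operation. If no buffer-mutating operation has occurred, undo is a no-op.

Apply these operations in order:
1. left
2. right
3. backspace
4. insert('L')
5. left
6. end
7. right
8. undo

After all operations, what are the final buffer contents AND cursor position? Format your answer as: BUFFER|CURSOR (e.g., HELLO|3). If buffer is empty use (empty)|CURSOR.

After op 1 (left): buf='OFY' cursor=0
After op 2 (right): buf='OFY' cursor=1
After op 3 (backspace): buf='FY' cursor=0
After op 4 (insert('L')): buf='LFY' cursor=1
After op 5 (left): buf='LFY' cursor=0
After op 6 (end): buf='LFY' cursor=3
After op 7 (right): buf='LFY' cursor=3
After op 8 (undo): buf='FY' cursor=0

Answer: FY|0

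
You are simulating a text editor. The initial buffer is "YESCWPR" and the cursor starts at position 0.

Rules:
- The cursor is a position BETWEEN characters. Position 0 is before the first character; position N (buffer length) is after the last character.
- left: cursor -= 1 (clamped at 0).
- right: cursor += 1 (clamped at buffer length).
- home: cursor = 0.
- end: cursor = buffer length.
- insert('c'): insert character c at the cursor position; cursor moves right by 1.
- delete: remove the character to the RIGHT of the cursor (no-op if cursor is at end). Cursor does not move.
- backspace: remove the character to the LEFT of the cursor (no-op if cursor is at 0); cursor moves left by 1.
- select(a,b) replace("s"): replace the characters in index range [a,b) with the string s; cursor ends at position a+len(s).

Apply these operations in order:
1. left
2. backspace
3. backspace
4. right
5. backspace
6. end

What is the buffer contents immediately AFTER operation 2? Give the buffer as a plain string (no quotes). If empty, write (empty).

After op 1 (left): buf='YESCWPR' cursor=0
After op 2 (backspace): buf='YESCWPR' cursor=0

Answer: YESCWPR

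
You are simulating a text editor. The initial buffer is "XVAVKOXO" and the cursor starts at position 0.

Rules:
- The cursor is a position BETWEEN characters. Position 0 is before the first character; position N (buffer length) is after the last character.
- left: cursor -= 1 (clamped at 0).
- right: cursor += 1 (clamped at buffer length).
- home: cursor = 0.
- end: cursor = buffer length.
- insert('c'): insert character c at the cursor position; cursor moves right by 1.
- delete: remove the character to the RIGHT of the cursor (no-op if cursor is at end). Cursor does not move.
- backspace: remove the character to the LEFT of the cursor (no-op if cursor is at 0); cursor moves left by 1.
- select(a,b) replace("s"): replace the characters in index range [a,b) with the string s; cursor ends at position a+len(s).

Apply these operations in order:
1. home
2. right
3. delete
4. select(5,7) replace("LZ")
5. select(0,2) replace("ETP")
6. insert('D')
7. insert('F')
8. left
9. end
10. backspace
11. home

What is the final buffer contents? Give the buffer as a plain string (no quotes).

After op 1 (home): buf='XVAVKOXO' cursor=0
After op 2 (right): buf='XVAVKOXO' cursor=1
After op 3 (delete): buf='XAVKOXO' cursor=1
After op 4 (select(5,7) replace("LZ")): buf='XAVKOLZ' cursor=7
After op 5 (select(0,2) replace("ETP")): buf='ETPVKOLZ' cursor=3
After op 6 (insert('D')): buf='ETPDVKOLZ' cursor=4
After op 7 (insert('F')): buf='ETPDFVKOLZ' cursor=5
After op 8 (left): buf='ETPDFVKOLZ' cursor=4
After op 9 (end): buf='ETPDFVKOLZ' cursor=10
After op 10 (backspace): buf='ETPDFVKOL' cursor=9
After op 11 (home): buf='ETPDFVKOL' cursor=0

Answer: ETPDFVKOL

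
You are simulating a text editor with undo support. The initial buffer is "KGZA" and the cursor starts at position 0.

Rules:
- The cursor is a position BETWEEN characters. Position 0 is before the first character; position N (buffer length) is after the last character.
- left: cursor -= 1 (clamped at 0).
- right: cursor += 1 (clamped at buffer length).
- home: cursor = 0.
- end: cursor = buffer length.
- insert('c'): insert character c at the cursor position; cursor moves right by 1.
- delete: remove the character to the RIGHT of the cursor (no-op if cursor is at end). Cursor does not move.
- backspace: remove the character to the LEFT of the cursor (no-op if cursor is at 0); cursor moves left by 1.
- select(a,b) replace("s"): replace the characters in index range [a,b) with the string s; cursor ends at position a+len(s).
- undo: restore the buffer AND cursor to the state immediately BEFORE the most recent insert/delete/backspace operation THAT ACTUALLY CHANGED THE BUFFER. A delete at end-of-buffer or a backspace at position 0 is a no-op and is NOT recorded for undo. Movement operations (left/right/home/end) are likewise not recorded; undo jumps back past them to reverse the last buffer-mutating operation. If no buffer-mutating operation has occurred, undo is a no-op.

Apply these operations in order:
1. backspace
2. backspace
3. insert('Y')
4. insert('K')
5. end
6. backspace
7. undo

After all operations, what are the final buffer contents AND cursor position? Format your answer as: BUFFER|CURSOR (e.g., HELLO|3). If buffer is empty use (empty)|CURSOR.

After op 1 (backspace): buf='KGZA' cursor=0
After op 2 (backspace): buf='KGZA' cursor=0
After op 3 (insert('Y')): buf='YKGZA' cursor=1
After op 4 (insert('K')): buf='YKKGZA' cursor=2
After op 5 (end): buf='YKKGZA' cursor=6
After op 6 (backspace): buf='YKKGZ' cursor=5
After op 7 (undo): buf='YKKGZA' cursor=6

Answer: YKKGZA|6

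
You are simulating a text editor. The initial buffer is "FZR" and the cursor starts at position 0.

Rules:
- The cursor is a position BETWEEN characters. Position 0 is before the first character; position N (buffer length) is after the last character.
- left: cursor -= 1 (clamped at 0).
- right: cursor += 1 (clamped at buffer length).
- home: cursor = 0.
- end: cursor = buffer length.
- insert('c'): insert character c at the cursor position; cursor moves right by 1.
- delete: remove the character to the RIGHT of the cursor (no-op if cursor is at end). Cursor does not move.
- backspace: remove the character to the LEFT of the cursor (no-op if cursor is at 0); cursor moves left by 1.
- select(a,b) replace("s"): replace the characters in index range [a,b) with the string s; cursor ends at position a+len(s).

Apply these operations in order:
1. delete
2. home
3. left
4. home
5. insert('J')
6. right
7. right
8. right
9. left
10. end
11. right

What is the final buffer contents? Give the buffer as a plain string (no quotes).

After op 1 (delete): buf='ZR' cursor=0
After op 2 (home): buf='ZR' cursor=0
After op 3 (left): buf='ZR' cursor=0
After op 4 (home): buf='ZR' cursor=0
After op 5 (insert('J')): buf='JZR' cursor=1
After op 6 (right): buf='JZR' cursor=2
After op 7 (right): buf='JZR' cursor=3
After op 8 (right): buf='JZR' cursor=3
After op 9 (left): buf='JZR' cursor=2
After op 10 (end): buf='JZR' cursor=3
After op 11 (right): buf='JZR' cursor=3

Answer: JZR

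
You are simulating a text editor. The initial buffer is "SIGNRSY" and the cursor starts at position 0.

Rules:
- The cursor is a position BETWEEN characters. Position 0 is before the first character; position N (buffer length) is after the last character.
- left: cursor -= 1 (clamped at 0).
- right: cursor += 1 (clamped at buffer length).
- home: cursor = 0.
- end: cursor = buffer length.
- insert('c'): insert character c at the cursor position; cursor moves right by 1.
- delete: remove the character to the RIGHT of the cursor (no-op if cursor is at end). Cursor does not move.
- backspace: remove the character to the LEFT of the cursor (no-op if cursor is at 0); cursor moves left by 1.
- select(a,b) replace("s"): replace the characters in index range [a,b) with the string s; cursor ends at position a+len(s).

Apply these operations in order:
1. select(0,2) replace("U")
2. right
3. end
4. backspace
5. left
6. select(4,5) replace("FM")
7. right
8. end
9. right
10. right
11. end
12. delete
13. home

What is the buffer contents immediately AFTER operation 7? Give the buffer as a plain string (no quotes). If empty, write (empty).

After op 1 (select(0,2) replace("U")): buf='UGNRSY' cursor=1
After op 2 (right): buf='UGNRSY' cursor=2
After op 3 (end): buf='UGNRSY' cursor=6
After op 4 (backspace): buf='UGNRS' cursor=5
After op 5 (left): buf='UGNRS' cursor=4
After op 6 (select(4,5) replace("FM")): buf='UGNRFM' cursor=6
After op 7 (right): buf='UGNRFM' cursor=6

Answer: UGNRFM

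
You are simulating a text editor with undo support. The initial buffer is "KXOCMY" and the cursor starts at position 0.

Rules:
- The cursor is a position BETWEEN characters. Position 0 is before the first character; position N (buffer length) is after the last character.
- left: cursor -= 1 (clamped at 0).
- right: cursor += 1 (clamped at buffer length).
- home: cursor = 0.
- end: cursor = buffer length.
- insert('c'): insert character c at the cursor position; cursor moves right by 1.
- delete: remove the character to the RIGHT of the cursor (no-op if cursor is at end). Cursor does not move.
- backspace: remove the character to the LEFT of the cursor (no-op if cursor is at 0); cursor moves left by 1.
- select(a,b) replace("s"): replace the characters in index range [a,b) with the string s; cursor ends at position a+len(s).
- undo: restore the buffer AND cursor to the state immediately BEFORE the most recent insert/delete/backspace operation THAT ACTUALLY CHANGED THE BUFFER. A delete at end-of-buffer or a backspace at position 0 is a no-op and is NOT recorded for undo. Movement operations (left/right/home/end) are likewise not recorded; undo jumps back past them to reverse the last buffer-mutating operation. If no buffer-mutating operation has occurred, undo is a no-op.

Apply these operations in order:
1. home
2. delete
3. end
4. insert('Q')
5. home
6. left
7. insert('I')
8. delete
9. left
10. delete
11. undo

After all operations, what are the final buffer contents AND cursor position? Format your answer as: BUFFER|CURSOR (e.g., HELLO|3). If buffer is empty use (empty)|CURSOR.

Answer: IOCMYQ|0

Derivation:
After op 1 (home): buf='KXOCMY' cursor=0
After op 2 (delete): buf='XOCMY' cursor=0
After op 3 (end): buf='XOCMY' cursor=5
After op 4 (insert('Q')): buf='XOCMYQ' cursor=6
After op 5 (home): buf='XOCMYQ' cursor=0
After op 6 (left): buf='XOCMYQ' cursor=0
After op 7 (insert('I')): buf='IXOCMYQ' cursor=1
After op 8 (delete): buf='IOCMYQ' cursor=1
After op 9 (left): buf='IOCMYQ' cursor=0
After op 10 (delete): buf='OCMYQ' cursor=0
After op 11 (undo): buf='IOCMYQ' cursor=0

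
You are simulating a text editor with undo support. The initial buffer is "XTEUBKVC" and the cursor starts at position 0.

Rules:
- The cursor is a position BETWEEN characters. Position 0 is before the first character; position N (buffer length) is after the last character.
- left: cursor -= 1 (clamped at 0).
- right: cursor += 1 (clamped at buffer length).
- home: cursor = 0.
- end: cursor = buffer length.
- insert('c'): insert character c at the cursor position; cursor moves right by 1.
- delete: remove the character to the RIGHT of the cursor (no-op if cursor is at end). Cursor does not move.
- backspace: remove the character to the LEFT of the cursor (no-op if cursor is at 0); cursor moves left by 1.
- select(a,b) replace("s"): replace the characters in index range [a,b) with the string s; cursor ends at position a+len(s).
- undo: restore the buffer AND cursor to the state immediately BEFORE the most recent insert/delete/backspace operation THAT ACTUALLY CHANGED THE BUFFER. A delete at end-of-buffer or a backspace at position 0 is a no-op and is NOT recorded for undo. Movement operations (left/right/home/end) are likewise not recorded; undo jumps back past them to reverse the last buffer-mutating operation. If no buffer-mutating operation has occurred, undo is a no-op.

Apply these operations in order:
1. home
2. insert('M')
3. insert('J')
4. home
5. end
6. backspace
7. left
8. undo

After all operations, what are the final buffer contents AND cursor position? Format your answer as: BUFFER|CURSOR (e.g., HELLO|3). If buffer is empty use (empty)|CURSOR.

Answer: MJXTEUBKVC|10

Derivation:
After op 1 (home): buf='XTEUBKVC' cursor=0
After op 2 (insert('M')): buf='MXTEUBKVC' cursor=1
After op 3 (insert('J')): buf='MJXTEUBKVC' cursor=2
After op 4 (home): buf='MJXTEUBKVC' cursor=0
After op 5 (end): buf='MJXTEUBKVC' cursor=10
After op 6 (backspace): buf='MJXTEUBKV' cursor=9
After op 7 (left): buf='MJXTEUBKV' cursor=8
After op 8 (undo): buf='MJXTEUBKVC' cursor=10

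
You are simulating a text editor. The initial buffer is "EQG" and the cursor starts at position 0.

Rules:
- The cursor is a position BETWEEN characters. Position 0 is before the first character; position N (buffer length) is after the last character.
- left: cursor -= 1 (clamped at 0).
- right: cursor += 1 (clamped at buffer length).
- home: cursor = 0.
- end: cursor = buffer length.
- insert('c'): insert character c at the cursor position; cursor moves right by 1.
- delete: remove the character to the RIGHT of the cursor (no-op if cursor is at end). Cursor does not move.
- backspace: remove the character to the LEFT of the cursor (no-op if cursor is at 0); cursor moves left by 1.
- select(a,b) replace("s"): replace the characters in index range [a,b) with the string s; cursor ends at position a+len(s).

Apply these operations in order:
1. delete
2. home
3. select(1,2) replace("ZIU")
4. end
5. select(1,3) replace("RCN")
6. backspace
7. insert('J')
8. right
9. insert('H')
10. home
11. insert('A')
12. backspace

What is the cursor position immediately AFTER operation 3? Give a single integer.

After op 1 (delete): buf='QG' cursor=0
After op 2 (home): buf='QG' cursor=0
After op 3 (select(1,2) replace("ZIU")): buf='QZIU' cursor=4

Answer: 4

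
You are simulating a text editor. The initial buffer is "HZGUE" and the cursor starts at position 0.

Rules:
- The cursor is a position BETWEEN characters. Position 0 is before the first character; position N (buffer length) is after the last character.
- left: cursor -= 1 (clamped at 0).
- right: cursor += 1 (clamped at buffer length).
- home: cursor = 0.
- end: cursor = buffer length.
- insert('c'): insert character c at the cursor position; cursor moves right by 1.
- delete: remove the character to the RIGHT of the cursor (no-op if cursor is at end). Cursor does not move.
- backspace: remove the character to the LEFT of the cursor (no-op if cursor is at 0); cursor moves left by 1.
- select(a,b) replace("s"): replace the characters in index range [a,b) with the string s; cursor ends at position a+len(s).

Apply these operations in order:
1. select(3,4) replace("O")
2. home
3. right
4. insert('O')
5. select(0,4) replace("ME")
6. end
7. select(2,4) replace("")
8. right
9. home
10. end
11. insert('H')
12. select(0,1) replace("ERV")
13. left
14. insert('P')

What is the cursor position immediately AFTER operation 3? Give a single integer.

Answer: 1

Derivation:
After op 1 (select(3,4) replace("O")): buf='HZGOE' cursor=4
After op 2 (home): buf='HZGOE' cursor=0
After op 3 (right): buf='HZGOE' cursor=1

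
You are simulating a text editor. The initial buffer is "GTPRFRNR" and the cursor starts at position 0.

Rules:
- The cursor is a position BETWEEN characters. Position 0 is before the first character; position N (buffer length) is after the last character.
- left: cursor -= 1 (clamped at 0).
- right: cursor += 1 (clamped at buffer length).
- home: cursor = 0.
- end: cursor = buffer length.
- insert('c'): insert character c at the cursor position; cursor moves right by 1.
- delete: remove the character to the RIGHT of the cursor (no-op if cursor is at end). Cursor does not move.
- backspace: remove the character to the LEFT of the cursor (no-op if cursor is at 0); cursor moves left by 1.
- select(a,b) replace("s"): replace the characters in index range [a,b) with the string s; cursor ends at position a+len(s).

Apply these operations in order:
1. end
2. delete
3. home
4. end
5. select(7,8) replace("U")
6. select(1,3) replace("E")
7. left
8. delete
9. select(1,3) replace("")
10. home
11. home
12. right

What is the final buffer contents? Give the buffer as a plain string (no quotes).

After op 1 (end): buf='GTPRFRNR' cursor=8
After op 2 (delete): buf='GTPRFRNR' cursor=8
After op 3 (home): buf='GTPRFRNR' cursor=0
After op 4 (end): buf='GTPRFRNR' cursor=8
After op 5 (select(7,8) replace("U")): buf='GTPRFRNU' cursor=8
After op 6 (select(1,3) replace("E")): buf='GERFRNU' cursor=2
After op 7 (left): buf='GERFRNU' cursor=1
After op 8 (delete): buf='GRFRNU' cursor=1
After op 9 (select(1,3) replace("")): buf='GRNU' cursor=1
After op 10 (home): buf='GRNU' cursor=0
After op 11 (home): buf='GRNU' cursor=0
After op 12 (right): buf='GRNU' cursor=1

Answer: GRNU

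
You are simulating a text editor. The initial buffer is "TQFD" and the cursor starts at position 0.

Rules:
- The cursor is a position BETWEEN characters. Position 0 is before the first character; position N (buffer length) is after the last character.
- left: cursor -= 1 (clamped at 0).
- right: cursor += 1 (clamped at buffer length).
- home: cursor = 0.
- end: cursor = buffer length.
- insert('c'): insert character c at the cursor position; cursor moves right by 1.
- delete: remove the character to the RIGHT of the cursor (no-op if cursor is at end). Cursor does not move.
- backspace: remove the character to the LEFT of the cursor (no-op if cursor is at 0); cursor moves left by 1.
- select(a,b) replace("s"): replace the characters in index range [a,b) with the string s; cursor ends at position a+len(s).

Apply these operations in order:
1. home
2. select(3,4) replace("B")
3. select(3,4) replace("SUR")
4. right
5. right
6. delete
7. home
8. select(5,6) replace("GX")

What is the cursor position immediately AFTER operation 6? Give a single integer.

Answer: 6

Derivation:
After op 1 (home): buf='TQFD' cursor=0
After op 2 (select(3,4) replace("B")): buf='TQFB' cursor=4
After op 3 (select(3,4) replace("SUR")): buf='TQFSUR' cursor=6
After op 4 (right): buf='TQFSUR' cursor=6
After op 5 (right): buf='TQFSUR' cursor=6
After op 6 (delete): buf='TQFSUR' cursor=6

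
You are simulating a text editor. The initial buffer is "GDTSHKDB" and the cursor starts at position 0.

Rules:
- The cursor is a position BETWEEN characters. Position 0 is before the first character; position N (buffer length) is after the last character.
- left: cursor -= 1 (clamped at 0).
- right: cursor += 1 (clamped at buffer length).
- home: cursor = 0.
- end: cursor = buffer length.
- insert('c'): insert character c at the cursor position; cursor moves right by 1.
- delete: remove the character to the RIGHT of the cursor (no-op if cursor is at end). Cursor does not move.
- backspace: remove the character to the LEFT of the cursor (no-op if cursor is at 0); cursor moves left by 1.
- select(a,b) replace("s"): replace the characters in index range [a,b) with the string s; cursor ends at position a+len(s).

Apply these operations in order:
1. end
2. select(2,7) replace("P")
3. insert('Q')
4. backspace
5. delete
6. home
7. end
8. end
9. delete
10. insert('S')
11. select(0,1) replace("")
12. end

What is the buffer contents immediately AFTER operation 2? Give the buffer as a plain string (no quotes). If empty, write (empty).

After op 1 (end): buf='GDTSHKDB' cursor=8
After op 2 (select(2,7) replace("P")): buf='GDPB' cursor=3

Answer: GDPB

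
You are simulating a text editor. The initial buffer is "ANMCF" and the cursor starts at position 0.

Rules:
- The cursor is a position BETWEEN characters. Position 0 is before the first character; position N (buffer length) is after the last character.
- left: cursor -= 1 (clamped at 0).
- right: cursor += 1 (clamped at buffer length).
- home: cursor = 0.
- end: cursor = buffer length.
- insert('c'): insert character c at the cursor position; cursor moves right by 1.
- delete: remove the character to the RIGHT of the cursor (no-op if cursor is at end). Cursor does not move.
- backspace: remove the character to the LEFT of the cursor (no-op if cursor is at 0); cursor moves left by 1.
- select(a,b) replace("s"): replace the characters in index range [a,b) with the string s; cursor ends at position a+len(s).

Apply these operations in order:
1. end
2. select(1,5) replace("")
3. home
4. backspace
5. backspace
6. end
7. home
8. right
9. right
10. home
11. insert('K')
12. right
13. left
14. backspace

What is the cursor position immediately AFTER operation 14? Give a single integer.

After op 1 (end): buf='ANMCF' cursor=5
After op 2 (select(1,5) replace("")): buf='A' cursor=1
After op 3 (home): buf='A' cursor=0
After op 4 (backspace): buf='A' cursor=0
After op 5 (backspace): buf='A' cursor=0
After op 6 (end): buf='A' cursor=1
After op 7 (home): buf='A' cursor=0
After op 8 (right): buf='A' cursor=1
After op 9 (right): buf='A' cursor=1
After op 10 (home): buf='A' cursor=0
After op 11 (insert('K')): buf='KA' cursor=1
After op 12 (right): buf='KA' cursor=2
After op 13 (left): buf='KA' cursor=1
After op 14 (backspace): buf='A' cursor=0

Answer: 0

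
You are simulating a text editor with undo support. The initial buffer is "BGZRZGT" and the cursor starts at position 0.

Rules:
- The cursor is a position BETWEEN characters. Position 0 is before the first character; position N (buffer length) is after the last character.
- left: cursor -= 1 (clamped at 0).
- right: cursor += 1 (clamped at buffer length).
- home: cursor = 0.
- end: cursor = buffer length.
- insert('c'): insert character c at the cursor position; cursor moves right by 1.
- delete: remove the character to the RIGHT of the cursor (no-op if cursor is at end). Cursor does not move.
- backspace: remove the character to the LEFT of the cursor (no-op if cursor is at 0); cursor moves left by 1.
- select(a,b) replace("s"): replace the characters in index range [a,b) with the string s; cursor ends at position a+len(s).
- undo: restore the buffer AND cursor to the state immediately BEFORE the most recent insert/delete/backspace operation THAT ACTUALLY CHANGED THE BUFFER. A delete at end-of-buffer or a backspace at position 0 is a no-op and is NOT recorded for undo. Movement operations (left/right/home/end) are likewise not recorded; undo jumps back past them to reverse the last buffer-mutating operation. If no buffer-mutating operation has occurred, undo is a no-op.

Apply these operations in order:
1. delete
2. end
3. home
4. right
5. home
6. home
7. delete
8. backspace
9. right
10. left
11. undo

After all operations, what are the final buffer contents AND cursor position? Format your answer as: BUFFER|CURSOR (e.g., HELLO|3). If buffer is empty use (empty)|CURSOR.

After op 1 (delete): buf='GZRZGT' cursor=0
After op 2 (end): buf='GZRZGT' cursor=6
After op 3 (home): buf='GZRZGT' cursor=0
After op 4 (right): buf='GZRZGT' cursor=1
After op 5 (home): buf='GZRZGT' cursor=0
After op 6 (home): buf='GZRZGT' cursor=0
After op 7 (delete): buf='ZRZGT' cursor=0
After op 8 (backspace): buf='ZRZGT' cursor=0
After op 9 (right): buf='ZRZGT' cursor=1
After op 10 (left): buf='ZRZGT' cursor=0
After op 11 (undo): buf='GZRZGT' cursor=0

Answer: GZRZGT|0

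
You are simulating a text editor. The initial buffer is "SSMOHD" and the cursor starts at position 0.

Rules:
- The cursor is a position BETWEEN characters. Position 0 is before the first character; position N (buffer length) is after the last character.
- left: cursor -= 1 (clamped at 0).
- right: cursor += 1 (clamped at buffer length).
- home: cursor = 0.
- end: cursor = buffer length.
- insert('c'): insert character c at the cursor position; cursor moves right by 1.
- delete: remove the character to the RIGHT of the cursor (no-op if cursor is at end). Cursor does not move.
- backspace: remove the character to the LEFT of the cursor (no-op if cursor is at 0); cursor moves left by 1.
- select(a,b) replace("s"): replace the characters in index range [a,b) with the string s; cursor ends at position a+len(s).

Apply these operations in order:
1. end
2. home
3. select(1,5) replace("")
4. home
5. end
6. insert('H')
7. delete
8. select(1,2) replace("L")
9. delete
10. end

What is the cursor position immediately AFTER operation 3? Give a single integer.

Answer: 1

Derivation:
After op 1 (end): buf='SSMOHD' cursor=6
After op 2 (home): buf='SSMOHD' cursor=0
After op 3 (select(1,5) replace("")): buf='SD' cursor=1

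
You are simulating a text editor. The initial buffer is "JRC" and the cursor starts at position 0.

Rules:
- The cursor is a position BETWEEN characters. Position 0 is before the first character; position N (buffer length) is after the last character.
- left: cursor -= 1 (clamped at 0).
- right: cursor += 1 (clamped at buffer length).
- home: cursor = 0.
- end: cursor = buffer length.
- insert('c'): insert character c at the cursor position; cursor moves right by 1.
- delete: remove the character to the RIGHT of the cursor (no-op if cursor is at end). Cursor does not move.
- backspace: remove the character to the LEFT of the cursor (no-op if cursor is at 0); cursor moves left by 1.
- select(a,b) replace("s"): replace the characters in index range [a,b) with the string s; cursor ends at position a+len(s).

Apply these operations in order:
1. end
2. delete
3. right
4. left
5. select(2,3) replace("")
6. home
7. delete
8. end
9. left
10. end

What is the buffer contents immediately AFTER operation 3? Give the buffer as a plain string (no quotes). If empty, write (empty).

Answer: JRC

Derivation:
After op 1 (end): buf='JRC' cursor=3
After op 2 (delete): buf='JRC' cursor=3
After op 3 (right): buf='JRC' cursor=3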